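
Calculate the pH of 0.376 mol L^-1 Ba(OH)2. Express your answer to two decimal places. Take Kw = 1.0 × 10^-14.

pH = 13.88

Ba(OH)2 is a strong base (each formula unit releases 2 OH-); [OH-] = 0.752 M.
pOH = -log(0.752) = 0.12
pH = 14.00 - 0.12 = 13.88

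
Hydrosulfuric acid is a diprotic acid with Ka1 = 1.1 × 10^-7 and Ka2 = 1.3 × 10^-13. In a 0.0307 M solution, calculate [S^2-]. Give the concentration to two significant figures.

1.3 × 10^-13 M

First ionization gives [H+] ≈ [HS-] = 5.81 × 10^-5 M.
Second step: Ka2 = [H+][S^2-]/[HS-] ≈ [S^2-] (since [H+] ≈ [HS-]).
So [S^2-] ≈ Ka2.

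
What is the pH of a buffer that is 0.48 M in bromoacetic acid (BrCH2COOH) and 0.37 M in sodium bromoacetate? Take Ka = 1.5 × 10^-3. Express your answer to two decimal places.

pKa = −log(1.5 × 10^-3) = 2.824
Henderson–Hasselbalch: pH = pKa + log([BrCH2COO-]/[BrCH2COOH]) = 2.824 + log(0.37/0.48)
pH = 2.824 + (-0.113) = 2.71

pH = 2.71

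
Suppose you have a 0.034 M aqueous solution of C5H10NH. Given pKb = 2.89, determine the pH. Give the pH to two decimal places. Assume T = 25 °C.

pH = 11.78

C5H10NH + H2O ⇌ C5H10NH2+ + OH-
Kb = 10^(−2.89) = 1.29 × 10^-3
From the ICE table, Kb = x²/(0.034 − x) = 1.29 × 10^-3.
Here C₀/Kb ≈ 26.4, so the small-x approximation fails. Use the quadratic:
x = (−Kb + √(Kb² + 4·Kb·C₀))/2 = 6.01 × 10^-3 M
pOH = 2.22, so pH = 14.00 − pOH = 11.78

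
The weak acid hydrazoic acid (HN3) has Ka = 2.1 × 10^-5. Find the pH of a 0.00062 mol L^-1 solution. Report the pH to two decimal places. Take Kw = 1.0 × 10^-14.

HN3 ⇌ N3- + H+
Ka = x²/(0.00062 − x) = 2.1 × 10^-5
Here C₀/Ka ≈ 29.5, so the small-x approximation fails. Use the quadratic:
x = (−Ka + √(Ka² + 4·Ka·C₀))/2 = 1.04 × 10^-4 M
pH = −log[H+] = −log(1.04 × 10^-4) = 3.98

pH = 3.98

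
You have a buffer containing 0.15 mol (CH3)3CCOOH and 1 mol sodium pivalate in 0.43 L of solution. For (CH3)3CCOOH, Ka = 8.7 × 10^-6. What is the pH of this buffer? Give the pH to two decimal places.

pKa = −log(8.7 × 10^-6) = 5.060
Using pH = pKa + log([base]/[acid]) with [base]/[acid] = 1/0.15:
pH = 5.060 + (+0.824) = 5.88

pH = 5.88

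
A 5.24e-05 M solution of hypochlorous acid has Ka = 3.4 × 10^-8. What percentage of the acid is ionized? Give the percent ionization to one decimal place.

HOCl ⇌ OCl- + H+; let x = [H+] at equilibrium.
x ≈ √(Ka·C₀) = √(3.4 × 10^-8 × 5.24e-05) = 1.33 × 10^-6 M
Fraction ionized = 1.33 × 10^-6 / 5.24e-05 = 0.0254 → 2.5%

2.5%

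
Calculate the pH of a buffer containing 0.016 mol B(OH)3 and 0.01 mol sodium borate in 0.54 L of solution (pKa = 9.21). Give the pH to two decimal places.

Using pH = pKa + log([base]/[acid]) with [base]/[acid] = 0.01/0.016:
pH = 9.21 + (-0.204) = 9.01

pH = 9.01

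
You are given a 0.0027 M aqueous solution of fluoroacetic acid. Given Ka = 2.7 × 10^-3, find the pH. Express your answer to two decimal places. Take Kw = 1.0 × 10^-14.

FCH2COOH ⇌ FCH2COO- + H+
Ka = [H+]²/(0.0027 − [H+]) = 2.7 × 10^-3
Here C₀/Ka ≈ 1, so the small-[H+] approximation fails. Use the quadratic:
[H+] = (−Ka + √(Ka² + 4·Ka·C₀))/2 = 1.67 × 10^-3 M
pH = −log[H+] = −log(1.67 × 10^-3) = 2.78

pH = 2.78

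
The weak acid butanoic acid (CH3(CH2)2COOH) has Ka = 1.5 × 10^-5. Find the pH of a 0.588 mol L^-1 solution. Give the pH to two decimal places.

pH = 2.53

CH3(CH2)2COOH ⇌ CH3(CH2)2COO- + H+
From the ICE table, Ka = x²/(0.588 − x) = 1.5 × 10^-5.
Since Ka ≪ C₀, x ≈ √(Ka·C₀) = 2.97 × 10^-3 M.
Check: 0.51% ionized — well under 5%, approximation valid.
pH = −log(2.97 × 10^-3) = 2.53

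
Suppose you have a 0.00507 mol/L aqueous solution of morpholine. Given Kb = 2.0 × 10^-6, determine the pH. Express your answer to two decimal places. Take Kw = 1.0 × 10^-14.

C4H8ONH + H2O ⇌ C4H8ONH2+ + OH-
From the ICE table, Kb = x²/(0.00507 − x) = 2.0 × 10^-6.
Assume x ≪ 0.00507: x ≈ √(2.0 × 10^-6 × 0.00507) = 1.01 × 10^-4 M
pOH = 4.00, so pH = 14.00 − pOH = 10.00

pH = 10.00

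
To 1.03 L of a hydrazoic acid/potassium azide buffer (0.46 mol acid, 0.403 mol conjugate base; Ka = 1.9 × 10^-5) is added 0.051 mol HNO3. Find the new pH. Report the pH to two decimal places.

pH = 4.56

After neutralization: n(HN3) = 0.511 mol, n(N3-) = 0.352 mol.
pKa = −log(1.9 × 10^-5) = 4.721
Henderson–Hasselbalch with mole ratio 0.352/0.511: pH = 4.721 + (-0.162)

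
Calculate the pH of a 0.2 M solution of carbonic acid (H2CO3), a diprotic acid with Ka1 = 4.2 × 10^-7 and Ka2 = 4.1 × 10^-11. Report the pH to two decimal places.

pH = 3.54

Ka1 ≫ Ka2, so treat the first dissociation as the only significant source of H+.
Ka1 = x²/(0.2 − x) = 4.2 × 10^-7
x ≈ √(4.2 × 10^-7 × 0.2) = 2.90 × 10^-4 M
pH = −log(2.90 × 10^-4) = 3.54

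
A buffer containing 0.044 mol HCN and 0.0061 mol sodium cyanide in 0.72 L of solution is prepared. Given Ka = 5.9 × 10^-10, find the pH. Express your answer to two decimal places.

pKa = −log(5.9 × 10^-10) = 9.229
Henderson–Hasselbalch: pH = pKa + log([CN-]/[HCN]) = 9.229 + log(0.0061/0.044)
pH = 9.229 + (-0.858) = 8.37

pH = 8.37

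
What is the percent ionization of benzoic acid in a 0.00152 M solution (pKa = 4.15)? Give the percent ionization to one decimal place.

C6H5COOH ⇌ C6H5COO- + H+; let x = [H+] at equilibrium.
Ka = 10^(−4.15) = 7.08 × 10^-5
Solve x² + 7.08e-05x − 1.08e-07 = 0 → x = 2.95 × 10^-4 M
% ionization = x/C₀ × 100% = 2.95 × 10^-4/0.00152 × 100% = 19.4%

19.4%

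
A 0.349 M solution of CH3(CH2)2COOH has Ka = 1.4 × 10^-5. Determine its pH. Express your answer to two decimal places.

pH = 2.66

CH3(CH2)2COOH ⇌ CH3(CH2)2COO- + H+
Ka = [H+]²/(0.349 − [H+]) = 1.4 × 10^-5
Since Ka ≪ C₀, [H+] ≈ √(Ka·C₀) = 2.21 × 10^-3 M.
Check: 0.63% ionized — well under 5%, approximation valid.
pH = −log[H+] = −log(2.21 × 10^-3) = 2.66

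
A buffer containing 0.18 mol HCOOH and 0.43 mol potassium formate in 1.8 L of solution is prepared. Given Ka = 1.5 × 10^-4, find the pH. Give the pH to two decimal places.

pKa = −log(1.5 × 10^-4) = 3.824
Using pH = pKa + log([base]/[acid]) with [base]/[acid] = 0.43/0.18:
pH = 3.824 + (+0.378) = 4.20

pH = 4.20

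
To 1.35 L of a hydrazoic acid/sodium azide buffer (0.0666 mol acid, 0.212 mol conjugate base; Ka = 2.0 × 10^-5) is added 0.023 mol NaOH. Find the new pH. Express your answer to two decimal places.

OH- converts HN3 to N3-: HN3 → 0.0436 mol, N3- → 0.235 mol.
pKa = −log(2.0 × 10^-5) = 4.699
pH = pKa + log(n_N3-/n_HN3) = 4.699 + log(0.235/0.0436) = 4.699 + (+0.732)

pH = 5.43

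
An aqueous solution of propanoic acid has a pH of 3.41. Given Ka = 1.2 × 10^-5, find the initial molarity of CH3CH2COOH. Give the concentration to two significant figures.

C₀ = 1.3 × 10^-2 M

[H+] = 10^(-3.41) = 3.89 × 10^-4 M = x
Ka = x²/(C₀ − x) ⇒ C₀ = x + x²/Ka
C₀ = 3.89 × 10^-4 + (3.89 × 10^-4)²/(1.2 × 10^-5) = 1.30 × 10^-2 M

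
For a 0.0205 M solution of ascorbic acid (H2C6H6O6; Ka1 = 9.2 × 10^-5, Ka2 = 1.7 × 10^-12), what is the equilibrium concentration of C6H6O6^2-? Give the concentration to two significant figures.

First ionization gives [H+] ≈ [HC6H6O6-] = 1.33 × 10^-3 M.
Second step: Ka2 = [H+][C6H6O6^2-]/[HC6H6O6-] ≈ [C6H6O6^2-] (since [H+] ≈ [HC6H6O6-]).
So [C6H6O6^2-] ≈ Ka2.

1.7 × 10^-12 M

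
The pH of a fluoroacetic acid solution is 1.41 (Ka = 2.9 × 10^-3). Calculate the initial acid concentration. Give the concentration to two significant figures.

C₀ = 5.6 × 10^-1 M

[H+] = 10^(-1.41) = 3.89 × 10^-2 M = x
Ka = x²/(C₀ − x) ⇒ C₀ = x + x²/Ka
C₀ = 3.89 × 10^-2 + (3.89 × 10^-2)²/(2.9 × 10^-3) = 5.61 × 10^-1 M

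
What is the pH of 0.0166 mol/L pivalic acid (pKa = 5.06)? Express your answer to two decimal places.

(CH3)3CCOOH ⇌ (CH3)3CCOO- + H+
Ka = 10^(−5.06) = 8.71 × 10^-6
Ka = [H+]²/(0.0166 − [H+]) = 8.71 × 10^-6
Assume [H+] ≪ 0.0166: [H+] ≈ √(8.71 × 10^-6 × 0.0166) = 3.80 × 10^-4 M
([H+]/C₀ = 2.3% < 5%, so the approximation holds.)
pH = −log(3.80 × 10^-4) = 3.42

pH = 3.42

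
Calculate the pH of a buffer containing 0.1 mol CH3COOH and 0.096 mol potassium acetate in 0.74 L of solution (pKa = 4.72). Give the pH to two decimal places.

Using pH = pKa + log([base]/[acid]) with [base]/[acid] = 0.096/0.1:
pH = 4.72 + (-0.018) = 4.70

pH = 4.70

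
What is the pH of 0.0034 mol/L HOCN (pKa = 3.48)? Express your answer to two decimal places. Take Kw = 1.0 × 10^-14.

HOCN ⇌ OCN- + H+
Ka = 10^(−3.48) = 3.31 × 10^-4
Ka = [H+]²/(0.0034 − [H+]) = 3.31 × 10^-4
Here C₀/Ka ≈ 10.3, so the small-[H+] approximation fails. Use the quadratic:
[H+] = [−0.000331 + √(0.000331² + 4.5e-06)]/2 = 9.08 × 10^-4 M
pH = −log[H+] = −log(9.08 × 10^-4) = 3.04

pH = 3.04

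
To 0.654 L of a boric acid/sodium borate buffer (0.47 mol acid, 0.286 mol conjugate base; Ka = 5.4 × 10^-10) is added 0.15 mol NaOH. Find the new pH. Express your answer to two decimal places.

pH = 9.40

After neutralization: n(B(OH)3) = 0.32 mol, n(B(OH)4-) = 0.436 mol.
pKa = −log(5.4 × 10^-10) = 9.268
Henderson–Hasselbalch with mole ratio 0.436/0.32: pH = 9.268 + (+0.134)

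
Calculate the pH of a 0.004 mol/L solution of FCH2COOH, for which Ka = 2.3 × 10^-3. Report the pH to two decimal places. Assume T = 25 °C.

pH = 2.68

FCH2COOH ⇌ FCH2COO- + H+
Let x = [H+] at equilibrium. Ka = x²/(0.004 − x).
x is not negligible relative to C₀; solve x² + 0.0023·x − 9.2e-06 = 0.
x = (−Ka + √(Ka² + 4·Ka·C₀))/2 = 2.09 × 10^-3 M
pH = −log(2.09 × 10^-3) = 2.68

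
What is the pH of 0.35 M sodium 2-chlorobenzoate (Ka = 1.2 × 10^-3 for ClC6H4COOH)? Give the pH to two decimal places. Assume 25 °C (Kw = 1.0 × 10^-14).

pH = 8.23

ClC6H4COO- is the conjugate base of the weak acid ClC6H4COOH.
Kb = Kw/Ka = 1.0×10^-14 / 1.2 × 10^-3 = 8.33 × 10^-12
Kb = x²/(0.35 − x) = 8.33 × 10^-12
Neglecting x in the denominator: x = √(8.33 × 10^-12 × 0.35) = 1.71 × 10^-6 M
pOH = 5.77, so pH = 14.00 − pOH = 8.23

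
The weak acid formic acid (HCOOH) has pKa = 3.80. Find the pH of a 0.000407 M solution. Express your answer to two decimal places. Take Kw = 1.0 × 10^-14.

HCOOH ⇌ HCOO- + H+
Ka = 10^(−3.80) = 1.58 × 10^-4
From the ICE table, Ka = x²/(0.000407 − x) = 1.58 × 10^-4.
The 5% rule fails; solving x² + Ka·x − Ka·C₀ = 0 exactly:
x = (−Ka + √(Ka² + 4·Ka·C₀))/2 = 1.87 × 10^-4 M
pH = −log[H+] = −log(1.87 × 10^-4) = 3.73

pH = 3.73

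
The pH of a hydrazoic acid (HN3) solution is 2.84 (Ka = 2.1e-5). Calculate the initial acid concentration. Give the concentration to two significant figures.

[H+] = 10^(-2.84) = 1.45 × 10^-3 M = x
Ka = x²/(C₀ − x) ⇒ C₀ = x + x²/Ka
C₀ = 1.45 × 10^-3 + (1.45 × 10^-3)²/(2.1 × 10^-5) = 1.02 × 10^-1 M

C₀ = 1.0 × 10^-1 M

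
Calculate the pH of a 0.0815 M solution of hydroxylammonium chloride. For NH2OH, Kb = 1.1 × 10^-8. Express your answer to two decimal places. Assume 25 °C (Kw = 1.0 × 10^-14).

pH = 3.57

NH3OH+ is the conjugate acid of the weak base NH2OH.
Ka = Kw/Kb = 1.0×10^-14 / 1.1 × 10^-8 = 9.09 × 10^-7
Ka = [H+]²/(0.0815 − [H+]) = 9.09 × 10^-7
Neglecting [H+] in the denominator: [H+] = √(9.09 × 10^-7 × 0.0815) = 2.72 × 10^-4 M
pH = −log(2.72 × 10^-4) = 3.57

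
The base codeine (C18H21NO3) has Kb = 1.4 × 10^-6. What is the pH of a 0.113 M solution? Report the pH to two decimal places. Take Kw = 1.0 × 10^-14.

pH = 10.60

C18H21NO3 + H2O ⇌ C18H22NO3+ + OH-
Kb = x²/(0.113 − x) = 1.4 × 10^-6
Neglecting x in the denominator: x = √(1.4 × 10^-6 × 0.113) = 3.98 × 10^-4 M
pOH = 3.40, so pH = 14.00 − pOH = 10.60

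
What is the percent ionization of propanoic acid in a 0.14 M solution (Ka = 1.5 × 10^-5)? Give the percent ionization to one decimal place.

1.0%

CH3CH2COOH ⇌ CH3CH2COO- + H+; let x = [H+] at equilibrium.
x ≈ √(Ka·C₀) = √(1.5 × 10^-5 × 0.14) = 1.45 × 10^-3 M
Fraction ionized = 1.45 × 10^-3 / 0.14 = 0.0104 → 1.0%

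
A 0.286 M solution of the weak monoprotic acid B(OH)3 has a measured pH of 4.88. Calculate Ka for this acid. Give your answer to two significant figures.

Ka = 6.1 × 10^-10

[H+] = 10^(-4.88) = 1.32 × 10^-5 M
At equilibrium [HA] = 0.286 − 1.32 × 10^-5 = 2.86 × 10^-1 M
Ka = [H+][A-]/[HA] = (1.32 × 10^-5)² / 2.86 × 10^-1 = 6.1 × 10^-10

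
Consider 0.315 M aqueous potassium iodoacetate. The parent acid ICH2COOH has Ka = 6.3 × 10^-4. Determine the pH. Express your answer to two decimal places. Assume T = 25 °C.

pH = 8.35

ICH2COO- is the conjugate base of the weak acid ICH2COOH.
Kb = Kw/Ka = 1.0×10^-14 / 6.3 × 10^-4 = 1.59 × 10^-11
Let x = [OH-] at equilibrium. Kb = x²/(0.315 − x).
Since Kb ≪ C₀, x ≈ √(Kb·C₀) = 2.24 × 10^-6 M.
(x/C₀ = 0.00071% < 5%, so the approximation holds.)
pOH = −log(2.24 × 10^-6) = 5.65; pH = 14.00 − 5.65 = 8.35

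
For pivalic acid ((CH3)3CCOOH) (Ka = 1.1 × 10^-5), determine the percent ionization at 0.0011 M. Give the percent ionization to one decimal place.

9.5%

(CH3)3CCOOH ⇌ (CH3)3CCOO- + H+; let x = [H+] at equilibrium.
Solve x² + 1.1e-05x − 1.21e-08 = 0 → x = 1.05 × 10^-4 M
% ionization = x/C₀ × 100% = 1.05 × 10^-4/0.0011 × 100% = 9.5%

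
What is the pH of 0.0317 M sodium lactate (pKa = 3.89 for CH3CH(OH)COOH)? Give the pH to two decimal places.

CH3CH(OH)COO- is the conjugate base of the weak acid CH3CH(OH)COOH.
Ka = 10^(−3.89) = 1.29 × 10^-4
Kb = Kw/Ka = 1.0×10^-14 / 1.29 × 10^-4 = 7.75 × 10^-11
Kb = [OH-]²/(0.0317 − [OH-]) = 7.75 × 10^-11
Neglecting [OH-] in the denominator: [OH-] = √(7.75 × 10^-11 × 0.0317) = 1.57 × 10^-6 M
pOH = 5.80, so pH = 14.00 − pOH = 8.20

pH = 8.20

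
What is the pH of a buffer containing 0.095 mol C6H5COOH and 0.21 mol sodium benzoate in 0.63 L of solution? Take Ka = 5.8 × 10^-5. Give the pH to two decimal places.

pKa = −log(5.8 × 10^-5) = 4.237
pH = pKa + log([A⁻]/[HA]) = 4.237 + log(0.21/0.095)
pH = 4.237 + (+0.344) = 4.58

pH = 4.58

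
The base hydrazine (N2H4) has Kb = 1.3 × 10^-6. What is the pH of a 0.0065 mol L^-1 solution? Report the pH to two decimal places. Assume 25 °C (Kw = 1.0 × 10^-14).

N2H4 + H2O ⇌ N2H5+ + OH-
From the ICE table, Kb = [OH-]²/(0.0065 − [OH-]) = 1.3 × 10^-6.
Neglecting [OH-] in the denominator: [OH-] = √(1.3 × 10^-6 × 0.0065) = 9.19 × 10^-5 M
([OH-]/C₀ = 1.4% < 5%, so the approximation holds.)
pOH = −log(9.19 × 10^-5) = 4.04; pH = 14.00 − 4.04 = 9.96

pH = 9.96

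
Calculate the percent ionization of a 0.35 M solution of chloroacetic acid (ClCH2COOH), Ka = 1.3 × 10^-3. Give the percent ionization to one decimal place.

5.9%

ClCH2COOH ⇌ ClCH2COO- + H+; let x = [H+] at equilibrium.
Solve x² + 0.0013x − 0.000455 = 0 → x = 2.07 × 10^-2 M
Fraction ionized = 2.07 × 10^-2 / 0.35 = 0.0591 → 5.9%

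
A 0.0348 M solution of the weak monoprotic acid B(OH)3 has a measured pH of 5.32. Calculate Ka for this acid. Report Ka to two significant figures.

[H+] = 10^(-5.32) = 4.79 × 10^-6 M
At equilibrium [HA] = 0.0348 − 4.79 × 10^-6 = 3.48 × 10^-2 M
Ka = [H+][A-]/[HA] = (4.79 × 10^-6)² / 3.48 × 10^-2 = 6.6 × 10^-10

Ka = 6.6 × 10^-10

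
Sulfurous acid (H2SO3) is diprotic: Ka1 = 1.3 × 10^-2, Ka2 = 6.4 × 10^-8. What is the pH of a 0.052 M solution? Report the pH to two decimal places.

pH = 1.69

Since Ka1 ≫ Ka2, the first ionization dominates [H+].
Ka1 = x²/(0.052 − x) = 1.3 × 10^-2
Solving the quadratic: x = (−Ka1 + √(Ka1² + 4·Ka1·C₀))/2 = 2.03 × 10^-2 M
pH = −log(2.03 × 10^-2) = 1.69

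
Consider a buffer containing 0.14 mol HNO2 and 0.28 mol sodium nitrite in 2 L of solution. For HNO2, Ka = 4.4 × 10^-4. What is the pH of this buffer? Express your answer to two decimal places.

pKa = −log(4.4 × 10^-4) = 3.357
Henderson–Hasselbalch: pH = pKa + log([NO2-]/[HNO2]) = 3.357 + log(0.28/0.14)
pH = 3.357 + (+0.301) = 3.66

pH = 3.66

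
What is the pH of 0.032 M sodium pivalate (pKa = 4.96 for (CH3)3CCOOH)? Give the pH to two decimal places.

(CH3)3CCOO- is the conjugate base of the weak acid (CH3)3CCOOH.
Ka = 10^(−4.96) = 1.10 × 10^-5
Kb = Kw/Ka = 1.0×10^-14 / 1.10 × 10^-5 = 9.09 × 10^-10
From the ICE table, Kb = [OH-]²/(0.032 − [OH-]) = 9.09 × 10^-10.
Neglecting [OH-] in the denominator: [OH-] = √(9.09 × 10^-10 × 0.032) = 5.39 × 10^-6 M
Check: 0.017% ionized — well under 5%, approximation valid.
pOH = 5.27, so pH = 14.00 − pOH = 8.73

pH = 8.73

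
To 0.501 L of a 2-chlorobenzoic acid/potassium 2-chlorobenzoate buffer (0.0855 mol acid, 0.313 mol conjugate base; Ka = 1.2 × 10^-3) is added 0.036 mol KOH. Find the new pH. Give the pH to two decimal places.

OH- converts ClC6H4COOH to ClC6H4COO-: ClC6H4COOH → 0.0495 mol, ClC6H4COO- → 0.349 mol.
pKa = −log(1.2 × 10^-3) = 2.921
pH = pKa + log([A⁻]/[HA]) = 2.921 + log(0.349/0.0495) = 2.921 +0.848

pH = 3.77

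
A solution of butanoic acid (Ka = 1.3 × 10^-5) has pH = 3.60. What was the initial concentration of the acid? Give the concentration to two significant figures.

C₀ = 5.1 × 10^-3 M

[H+] = 10^(-3.60) = 2.51 × 10^-4 M = x
Ka = x²/(C₀ − x) ⇒ C₀ = x + x²/Ka
C₀ = 2.51 × 10^-4 + (2.51 × 10^-4)²/(1.3 × 10^-5) = 5.10 × 10^-3 M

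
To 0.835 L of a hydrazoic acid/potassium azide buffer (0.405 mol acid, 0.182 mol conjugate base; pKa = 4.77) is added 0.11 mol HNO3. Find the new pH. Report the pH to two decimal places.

Added H+ converts N3- to HN3: HN3 → 0.515 mol, N3- → 0.072 mol.
pH = pKa + log(n_N3-/n_HN3) = 4.77 + log(0.072/0.515) = 4.77 + (-0.854)

pH = 3.92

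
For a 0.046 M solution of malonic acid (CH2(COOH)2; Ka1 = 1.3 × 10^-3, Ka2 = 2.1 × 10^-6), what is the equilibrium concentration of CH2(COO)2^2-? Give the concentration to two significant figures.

First ionization gives [H+] ≈ [CH2(COOH)COO-] = 7.11 × 10^-3 M.
Second step: Ka2 = [H+][CH2(COO)2^2-]/[CH2(COOH)COO-] ≈ [CH2(COO)2^2-] (since [H+] ≈ [CH2(COOH)COO-]).
So [CH2(COO)2^2-] ≈ Ka2.

2.1 × 10^-6 M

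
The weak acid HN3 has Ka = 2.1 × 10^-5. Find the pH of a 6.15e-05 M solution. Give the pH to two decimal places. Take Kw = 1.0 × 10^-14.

HN3 ⇌ N3- + H+
Ka = x²/(6.15e-05 − x) = 2.1 × 10^-5
The 5% rule fails; solving x² + Ka·x − Ka·C₀ = 0 exactly:
x = [−2.1e-05 + √(2.1e-05² + 5.17e-09)]/2 = 2.69 × 10^-5 M
pH = −log(2.69 × 10^-5) = 4.57

pH = 4.57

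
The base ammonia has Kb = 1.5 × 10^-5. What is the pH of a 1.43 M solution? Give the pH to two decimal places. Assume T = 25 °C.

NH3 + H2O ⇌ NH4+ + OH-
Kb = [OH-]²/(1.43 − [OH-]) = 1.5 × 10^-5
Assume [OH-] ≪ 1.43: [OH-] ≈ √(1.5 × 10^-5 × 1.43) = 4.63 × 10^-3 M
pOH = 2.33, so pH = 14.00 − pOH = 11.67

pH = 11.67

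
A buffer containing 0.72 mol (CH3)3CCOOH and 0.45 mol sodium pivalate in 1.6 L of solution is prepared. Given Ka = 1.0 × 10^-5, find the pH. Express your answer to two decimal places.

pKa = −log(1.0 × 10^-5) = 5.000
pH = pKa + log([A⁻]/[HA]) = 5.000 + log(0.45/0.72)
pH = 5.000 + (-0.204) = 4.80

pH = 4.80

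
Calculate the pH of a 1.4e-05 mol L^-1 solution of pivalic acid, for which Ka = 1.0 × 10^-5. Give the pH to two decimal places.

pH = 5.11

(CH3)3CCOOH ⇌ (CH3)3CCOO- + H+
From the ICE table, Ka = [H+]²/(1.4e-05 − [H+]) = 1.0 × 10^-5.
Here C₀/Ka ≈ 1.4, so the small-[H+] approximation fails. Use the quadratic:
[H+] = (−Ka + √(Ka² + 4·Ka·C₀))/2 = 7.85 × 10^-6 M
pH = −log(7.85 × 10^-6) = 5.11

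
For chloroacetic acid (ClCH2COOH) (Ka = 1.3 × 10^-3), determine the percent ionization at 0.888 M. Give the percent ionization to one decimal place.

ClCH2COOH ⇌ ClCH2COO- + H+; let x = [H+] at equilibrium.
x ≈ √(Ka·C₀) = √(1.3 × 10^-3 × 0.888) = 3.40 × 10^-2 M
% ionization = x/C₀ × 100% = 3.40 × 10^-2/0.888 × 100% = 3.8%

3.8%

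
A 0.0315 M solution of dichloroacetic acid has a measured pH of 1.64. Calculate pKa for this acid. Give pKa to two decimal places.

[H+] = 10^(-1.64) = 2.29 × 10^-2 M
At equilibrium [HA] = 0.0315 − 2.29 × 10^-2 = 8.60 × 10^-3 M
Ka = [H+][A-]/[HA] = (2.29 × 10^-2)² / 8.60 × 10^-3 = 6.10 × 10^-2
pKa = -log(6.10 × 10^-2) = 1.21

pKa = 1.21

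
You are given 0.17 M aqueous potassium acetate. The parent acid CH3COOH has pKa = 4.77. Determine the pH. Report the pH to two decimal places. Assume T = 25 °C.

CH3COO- is the conjugate base of the weak acid CH3COOH.
Ka = 10^(−4.77) = 1.70 × 10^-5
Kb = Kw/Ka = 1.0×10^-14 / 1.70 × 10^-5 = 5.88 × 10^-10
From the ICE table, Kb = [OH-]²/(0.17 − [OH-]) = 5.88 × 10^-10.
Assume [OH-] ≪ 0.17: [OH-] ≈ √(5.88 × 10^-10 × 0.17) = 1.00 × 10^-5 M
pOH = 5.00, so pH = 14.00 − pOH = 9.00

pH = 9.00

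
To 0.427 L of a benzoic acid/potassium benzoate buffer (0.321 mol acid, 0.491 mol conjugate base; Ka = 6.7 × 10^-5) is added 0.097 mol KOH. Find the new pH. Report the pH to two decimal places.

After neutralization: n(C6H5COOH) = 0.224 mol, n(C6H5COO-) = 0.588 mol.
pKa = −log(6.7 × 10^-5) = 4.174
pH = pKa + log([A⁻]/[HA]) = 4.174 + log(0.588/0.224) = 4.174 +0.419

pH = 4.59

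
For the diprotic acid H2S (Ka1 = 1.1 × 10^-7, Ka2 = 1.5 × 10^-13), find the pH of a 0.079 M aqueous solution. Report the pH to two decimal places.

Since Ka1 ≫ Ka2, the first ionization dominates [H+].
Ka1 = x²/(0.079 − x) = 1.1 × 10^-7
x ≈ √(1.1 × 10^-7 × 0.079) = 9.32 × 10^-5 M
pH = −log(9.32 × 10^-5) = 4.03

pH = 4.03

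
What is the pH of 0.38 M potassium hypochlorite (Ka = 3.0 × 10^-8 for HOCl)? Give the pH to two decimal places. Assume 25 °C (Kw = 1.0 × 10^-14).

pH = 10.55

OCl- is the conjugate base of the weak acid HOCl.
Kb = Kw/Ka = 1.0×10^-14 / 3.0 × 10^-8 = 3.33 × 10^-7
Kb = [OH-]²/(0.38 − [OH-]) = 3.33 × 10^-7
Since Kb ≪ C₀, [OH-] ≈ √(Kb·C₀) = 3.56 × 10^-4 M.
Check: 0.094% ionized — well under 5%, approximation valid.
pOH = −log(3.56 × 10^-4) = 3.45; pH = 14.00 − 3.45 = 10.55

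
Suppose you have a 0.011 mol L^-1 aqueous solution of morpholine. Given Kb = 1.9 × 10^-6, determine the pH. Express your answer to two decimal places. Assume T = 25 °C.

pH = 10.16

C4H8ONH + H2O ⇌ C4H8ONH2+ + OH-
Let x = [OH-] at equilibrium. Kb = x²/(0.011 − x).
Since Kb ≪ C₀, x ≈ √(Kb·C₀) = 1.45 × 10^-4 M.
pOH = 3.84, so pH = 14.00 − pOH = 10.16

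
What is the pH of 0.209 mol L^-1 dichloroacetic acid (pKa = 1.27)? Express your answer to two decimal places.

Cl2CHCOOH ⇌ Cl2CHCOO- + H+
Ka = 10^(−1.27) = 5.37 × 10^-2
Ka = x²/(0.209 − x) = 5.37 × 10^-2
Here C₀/Ka ≈ 3.89, so the small-x approximation fails. Use the quadratic:
x = [−0.0537 + √(0.0537² + 0.0449)]/2 = 8.24 × 10^-2 M
pH = −log(8.24 × 10^-2) = 1.08

pH = 1.08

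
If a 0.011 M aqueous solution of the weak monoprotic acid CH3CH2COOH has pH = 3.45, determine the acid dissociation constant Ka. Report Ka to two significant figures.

Ka = 1.2 × 10^-5

[H+] = 10^(-3.45) = 3.55 × 10^-4 M
At equilibrium [HA] = 0.011 − 3.55 × 10^-4 = 1.06 × 10^-2 M
Ka = [H+][A-]/[HA] = (3.55 × 10^-4)² / 1.06 × 10^-2 = 1.2 × 10^-5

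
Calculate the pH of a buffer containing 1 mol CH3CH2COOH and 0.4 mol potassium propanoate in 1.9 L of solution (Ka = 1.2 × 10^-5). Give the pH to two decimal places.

pKa = −log(1.2 × 10^-5) = 4.921
Henderson–Hasselbalch: pH = pKa + log([CH3CH2COO-]/[CH3CH2COOH]) = 4.921 + log(0.4/1)
pH = 4.921 + (-0.398) = 4.52

pH = 4.52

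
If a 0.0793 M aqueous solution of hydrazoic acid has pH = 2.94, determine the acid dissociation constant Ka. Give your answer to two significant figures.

[H+] = 10^(-2.94) = 1.15 × 10^-3 M
At equilibrium [HA] = 0.0793 − 1.15 × 10^-3 = 7.81 × 10^-2 M
Ka = [H+][A-]/[HA] = (1.15 × 10^-3)² / 7.81 × 10^-2 = 1.7 × 10^-5

Ka = 1.7 × 10^-5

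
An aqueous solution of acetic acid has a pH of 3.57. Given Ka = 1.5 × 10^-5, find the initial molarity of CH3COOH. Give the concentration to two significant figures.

[H+] = 10^(-3.57) = 2.69 × 10^-4 M = x
Ka = x²/(C₀ − x) ⇒ C₀ = x + x²/Ka
C₀ = 2.69 × 10^-4 + (2.69 × 10^-4)²/(1.5 × 10^-5) = 5.09 × 10^-3 M

C₀ = 5.1 × 10^-3 M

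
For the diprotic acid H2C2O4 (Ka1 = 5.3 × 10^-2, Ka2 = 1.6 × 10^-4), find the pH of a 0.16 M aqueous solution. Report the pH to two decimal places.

Ka1 ≫ Ka2, so treat the first dissociation as the only significant source of H+.
Ka1 = x²/(0.16 − x) = 5.3 × 10^-2
Solving the quadratic: x = (−Ka1 + √(Ka1² + 4·Ka1·C₀))/2 = 6.93 × 10^-2 M
pH = −log(6.93 × 10^-2) = 1.16

pH = 1.16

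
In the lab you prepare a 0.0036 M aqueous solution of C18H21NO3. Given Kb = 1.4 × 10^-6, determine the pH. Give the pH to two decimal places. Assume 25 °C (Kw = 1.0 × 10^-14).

C18H21NO3 + H2O ⇌ C18H22NO3+ + OH-
Kb = [OH-]²/(0.0036 − [OH-]) = 1.4 × 10^-6
Since Kb ≪ C₀, [OH-] ≈ √(Kb·C₀) = 7.10 × 10^-5 M.
Check: 2% ionized — well under 5%, approximation valid.
pOH = −log(7.10 × 10^-5) = 4.15; pH = 14.00 − 4.15 = 9.85

pH = 9.85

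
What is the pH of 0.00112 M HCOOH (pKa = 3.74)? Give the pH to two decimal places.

pH = 3.43

HCOOH ⇌ HCOO- + H+
Ka = 10^(−3.74) = 1.82 × 10^-4
Ka = [H+]²/(0.00112 − [H+]) = 1.82 × 10^-4
Here C₀/Ka ≈ 6.15, so the small-[H+] approximation fails. Use the quadratic:
[H+] = (−Ka + √(Ka² + 4·Ka·C₀))/2 = 3.70 × 10^-4 M
pH = −log(3.70 × 10^-4) = 3.43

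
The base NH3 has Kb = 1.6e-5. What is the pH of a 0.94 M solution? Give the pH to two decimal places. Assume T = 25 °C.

pH = 11.59

NH3 + H2O ⇌ NH4+ + OH-
Let x = [OH-] at equilibrium. Kb = x²/(0.94 − x).
Assume x ≪ 0.94: x ≈ √(1.6 × 10^-5 × 0.94) = 3.88 × 10^-3 M
Check: 0.41% ionized — well under 5%, approximation valid.
pOH = −log(3.88 × 10^-3) = 2.41; pH = 14.00 − 2.41 = 11.59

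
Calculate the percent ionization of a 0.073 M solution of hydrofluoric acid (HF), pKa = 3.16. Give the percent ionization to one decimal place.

HF ⇌ F- + H+; let x = [H+] at equilibrium.
Ka = 10^(−3.16) = 6.92 × 10^-4
Ka = x²/(C₀ − x); solving the quadratic gives x = 6.77 × 10^-3 M.
% ionization = x/C₀ × 100% = 6.77 × 10^-3/0.073 × 100% = 9.3%

9.3%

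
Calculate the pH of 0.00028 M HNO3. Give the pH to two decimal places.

HNO3 is a strong acid and dissociates completely, so [H+] = 0.00028 M.
pH = -log(0.00028) = 3.55

pH = 3.55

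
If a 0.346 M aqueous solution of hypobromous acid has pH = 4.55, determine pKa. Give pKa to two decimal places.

pKa = 8.64

[H+] = 10^(-4.55) = 2.82 × 10^-5 M
At equilibrium [HA] = 0.346 − 2.82 × 10^-5 = 3.46 × 10^-1 M
Ka = [H+][A-]/[HA] = (2.82 × 10^-5)² / 3.46 × 10^-1 = 2.30 × 10^-9
pKa = -log(2.30 × 10^-9) = 8.64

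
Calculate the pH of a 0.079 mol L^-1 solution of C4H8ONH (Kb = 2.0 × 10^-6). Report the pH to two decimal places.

C4H8ONH + H2O ⇌ C4H8ONH2+ + OH-
From the ICE table, Kb = [OH-]²/(0.079 − [OH-]) = 2.0 × 10^-6.
Assume [OH-] ≪ 0.079: [OH-] ≈ √(2.0 × 10^-6 × 0.079) = 3.97 × 10^-4 M
([OH-]/C₀ = 0.5% < 5%, so the approximation holds.)
pOH = 3.40, so pH = 14.00 − pOH = 10.60

pH = 10.60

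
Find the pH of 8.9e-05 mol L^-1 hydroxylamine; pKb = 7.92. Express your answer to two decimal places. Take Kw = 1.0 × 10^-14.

pH = 8.01

NH2OH + H2O ⇌ NH3OH+ + OH-
Kb = 10^(−7.92) = 1.20 × 10^-8
Kb = x²/(8.9e-05 − x) = 1.20 × 10^-8
Neglecting x in the denominator: x = √(1.20 × 10^-8 × 8.9e-05) = 1.03 × 10^-6 M
pOH = −log(1.03 × 10^-6) = 5.99; pH = 14.00 − 5.99 = 8.01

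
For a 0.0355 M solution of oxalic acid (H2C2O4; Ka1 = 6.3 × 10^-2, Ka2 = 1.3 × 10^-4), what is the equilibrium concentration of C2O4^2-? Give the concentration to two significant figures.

1.3 × 10^-4 M

First ionization gives [H+] ≈ [HC2O4-] = 2.53 × 10^-2 M.
Second step: Ka2 = [H+][C2O4^2-]/[HC2O4-] ≈ [C2O4^2-] (since [H+] ≈ [HC2O4-]).
So [C2O4^2-] ≈ Ka2.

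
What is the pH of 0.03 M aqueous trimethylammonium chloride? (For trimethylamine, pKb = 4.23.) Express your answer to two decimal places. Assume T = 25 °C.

(CH3)3NH+ is the conjugate acid of the weak base (CH3)3N.
Kb = 10^(−4.23) = 5.89 × 10^-5
Ka = Kw/Kb = 1.0×10^-14 / 5.89 × 10^-5 = 1.70 × 10^-10
Let x = [H+] at equilibrium. Ka = x²/(0.03 − x).
Assume x ≪ 0.03: x ≈ √(1.70 × 10^-10 × 0.03) = 2.26 × 10^-6 M
pH = −log(2.26 × 10^-6) = 5.65

pH = 5.65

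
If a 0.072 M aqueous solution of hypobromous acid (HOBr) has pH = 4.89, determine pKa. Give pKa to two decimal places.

pKa = 8.64

[H+] = 10^(-4.89) = 1.29 × 10^-5 M
At equilibrium [HA] = 0.072 − 1.29 × 10^-5 = 7.20 × 10^-2 M
Ka = [H+][A-]/[HA] = (1.29 × 10^-5)² / 7.20 × 10^-2 = 2.31 × 10^-9
pKa = -log(2.31 × 10^-9) = 8.64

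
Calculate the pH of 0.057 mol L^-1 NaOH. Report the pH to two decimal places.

NaOH is a strong base; [OH-] = 0.057 M.
pOH = -log(0.057) = 1.24
pH = 14.00 - 1.24 = 12.76

pH = 12.76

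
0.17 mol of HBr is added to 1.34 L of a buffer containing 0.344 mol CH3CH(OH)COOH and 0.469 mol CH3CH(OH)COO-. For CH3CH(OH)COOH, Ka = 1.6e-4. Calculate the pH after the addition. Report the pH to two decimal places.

After neutralization: n(CH3CH(OH)COOH) = 0.514 mol, n(CH3CH(OH)COO-) = 0.299 mol.
pKa = −log(1.6 × 10^-4) = 3.796
pH = pKa + log(n_CH3CH(OH)COO-/n_CH3CH(OH)COOH) = 3.796 + log(0.299/0.514) = 3.796 + (-0.235)

pH = 3.56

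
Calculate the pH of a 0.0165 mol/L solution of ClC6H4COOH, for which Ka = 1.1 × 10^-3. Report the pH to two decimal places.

ClC6H4COOH ⇌ ClC6H4COO- + H+
Let x = [H+] at equilibrium. Ka = x²/(0.0165 − x).
The 5% rule fails; solving x² + Ka·x − Ka·C₀ = 0 exactly:
x = [−0.0011 + √(0.0011² + 7.26e-05)]/2 = 3.75 × 10^-3 M
pH = −log(3.75 × 10^-3) = 2.43

pH = 2.43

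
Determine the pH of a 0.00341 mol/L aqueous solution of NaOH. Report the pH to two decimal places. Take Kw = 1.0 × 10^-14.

NaOH is a strong base; [OH-] = 0.00341 M.
pOH = -log(0.00341) = 2.47
pH = 14.00 - 2.47 = 11.53

pH = 11.53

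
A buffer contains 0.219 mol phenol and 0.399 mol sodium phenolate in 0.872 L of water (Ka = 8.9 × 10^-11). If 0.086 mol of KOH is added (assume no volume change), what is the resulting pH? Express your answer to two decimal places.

OH- converts C6H5OH to C6H5O-: C6H5OH → 0.133 mol, C6H5O- → 0.485 mol.
pKa = −log(8.9 × 10^-11) = 10.051
pH = pKa + log([A⁻]/[HA]) = 10.051 + log(0.485/0.133) = 10.051 +0.562

pH = 10.61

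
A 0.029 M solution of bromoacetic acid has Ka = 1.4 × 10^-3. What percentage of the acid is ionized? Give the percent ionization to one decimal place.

BrCH2COOH ⇌ BrCH2COO- + H+; let x = [H+] at equilibrium.
Solve x² + 0.0014x − 4.06e-05 = 0 → x = 5.71 × 10^-3 M
Fraction ionized = 5.71 × 10^-3 / 0.029 = 0.1969 → 19.7%

19.7%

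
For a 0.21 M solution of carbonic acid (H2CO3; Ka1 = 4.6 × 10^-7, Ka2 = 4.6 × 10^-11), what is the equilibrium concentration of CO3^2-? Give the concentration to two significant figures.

First ionization gives [H+] ≈ [HCO3-] = 3.11 × 10^-4 M.
Second step: Ka2 = [H+][CO3^2-]/[HCO3-] ≈ [CO3^2-] (since [H+] ≈ [HCO3-]).
So [CO3^2-] ≈ Ka2.

4.6 × 10^-11 M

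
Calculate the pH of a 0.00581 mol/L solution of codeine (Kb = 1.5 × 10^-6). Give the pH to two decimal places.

pH = 9.97

C18H21NO3 + H2O ⇌ C18H22NO3+ + OH-
From the ICE table, Kb = [OH-]²/(0.00581 − [OH-]) = 1.5 × 10^-6.
Neglecting [OH-] in the denominator: [OH-] = √(1.5 × 10^-6 × 0.00581) = 9.34 × 10^-5 M
Check: 1.6% ionized — well under 5%, approximation valid.
pOH = −log(9.34 × 10^-5) = 4.03; pH = 14.00 − 4.03 = 9.97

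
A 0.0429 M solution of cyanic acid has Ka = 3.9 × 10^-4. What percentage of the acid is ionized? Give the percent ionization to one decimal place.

9.1%

HOCN ⇌ OCN- + H+; let x = [H+] at equilibrium.
Ka = x²/(C₀ − x); solving the quadratic gives x = 3.90 × 10^-3 M.
% ionization = x/C₀ × 100% = 3.90 × 10^-3/0.0429 × 100% = 9.1%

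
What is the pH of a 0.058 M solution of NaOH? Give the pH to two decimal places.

pH = 12.76

NaOH is a strong base; [OH-] = 0.058 M.
pOH = -log(0.058) = 1.24
pH = 14.00 - 1.24 = 12.76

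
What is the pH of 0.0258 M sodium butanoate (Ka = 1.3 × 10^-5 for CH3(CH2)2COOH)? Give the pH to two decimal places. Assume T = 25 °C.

pH = 8.65

CH3(CH2)2COO- is the conjugate base of the weak acid CH3(CH2)2COOH.
Kb = Kw/Ka = 1.0×10^-14 / 1.3 × 10^-5 = 7.69 × 10^-10
From the ICE table, Kb = x²/(0.0258 − x) = 7.69 × 10^-10.
Since Kb ≪ C₀, x ≈ √(Kb·C₀) = 4.45 × 10^-6 M.
(x/C₀ = 0.017% < 5%, so the approximation holds.)
pOH = 5.35, so pH = 14.00 − pOH = 8.65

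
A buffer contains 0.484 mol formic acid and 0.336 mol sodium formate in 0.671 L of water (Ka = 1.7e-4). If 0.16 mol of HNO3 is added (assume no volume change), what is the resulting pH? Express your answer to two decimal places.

pH = 3.21

After neutralization: n(HCOOH) = 0.644 mol, n(HCOO-) = 0.176 mol.
pKa = −log(1.7 × 10^-4) = 3.770
Henderson–Hasselbalch with mole ratio 0.176/0.644: pH = 3.770 + (-0.563)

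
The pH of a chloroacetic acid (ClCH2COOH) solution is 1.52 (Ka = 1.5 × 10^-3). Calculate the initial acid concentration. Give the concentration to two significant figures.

C₀ = 6.4 × 10^-1 M

[H+] = 10^(-1.52) = 3.02 × 10^-2 M = x
Ka = x²/(C₀ − x) ⇒ C₀ = x + x²/Ka
C₀ = 3.02 × 10^-2 + (3.02 × 10^-2)²/(1.5 × 10^-3) = 6.38 × 10^-1 M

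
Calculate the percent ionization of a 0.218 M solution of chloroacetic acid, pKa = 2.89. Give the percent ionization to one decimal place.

ClCH2COOH ⇌ ClCH2COO- + H+; let x = [H+] at equilibrium.
Ka = 10^(−2.89) = 1.29 × 10^-3
Ka = x²/(C₀ − x); solving the quadratic gives x = 1.61 × 10^-2 M.
% ionization = x/C₀ × 100% = 1.61 × 10^-2/0.218 × 100% = 7.4%

7.4%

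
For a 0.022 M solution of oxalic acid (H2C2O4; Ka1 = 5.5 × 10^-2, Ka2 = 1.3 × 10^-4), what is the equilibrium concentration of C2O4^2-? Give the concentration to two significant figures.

First ionization gives [H+] ≈ [HC2O4-] = 1.68 × 10^-2 M.
Second step: Ka2 = [H+][C2O4^2-]/[HC2O4-] ≈ [C2O4^2-] (since [H+] ≈ [HC2O4-]).
So [C2O4^2-] ≈ Ka2.

1.3 × 10^-4 M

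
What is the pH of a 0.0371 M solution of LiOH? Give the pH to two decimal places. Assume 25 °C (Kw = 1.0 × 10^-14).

LiOH is a strong base; [OH-] = 0.0371 M.
pOH = -log(0.0371) = 1.43
pH = 14.00 - 1.43 = 12.57

pH = 12.57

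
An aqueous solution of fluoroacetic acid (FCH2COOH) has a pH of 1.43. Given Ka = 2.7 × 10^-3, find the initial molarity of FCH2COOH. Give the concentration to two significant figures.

C₀ = 5.5 × 10^-1 M

[H+] = 10^(-1.43) = 3.72 × 10^-2 M = x
Ka = x²/(C₀ − x) ⇒ C₀ = x + x²/Ka
C₀ = 3.72 × 10^-2 + (3.72 × 10^-2)²/(2.7 × 10^-3) = 5.50 × 10^-1 M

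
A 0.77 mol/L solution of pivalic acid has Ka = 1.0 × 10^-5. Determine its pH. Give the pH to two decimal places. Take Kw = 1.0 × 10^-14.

(CH3)3CCOOH ⇌ (CH3)3CCOO- + H+
Ka = [H+]²/(0.77 − [H+]) = 1.0 × 10^-5
Neglecting [H+] in the denominator: [H+] = √(1.0 × 10^-5 × 0.77) = 2.77 × 10^-3 M
pH = −log[H+] = −log(2.77 × 10^-3) = 2.56

pH = 2.56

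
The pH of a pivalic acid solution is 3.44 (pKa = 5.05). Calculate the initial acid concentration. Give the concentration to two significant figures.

[H+] = 10^(-3.44) = 3.63 × 10^-4 M = x
Ka = 10^(−5.05) = 8.91 × 10^-6
Ka = x²/(C₀ − x) ⇒ C₀ = x + x²/Ka
C₀ = 3.63 × 10^-4 + (3.63 × 10^-4)²/(8.91 × 10^-6) = 1.52 × 10^-2 M

C₀ = 1.5 × 10^-2 M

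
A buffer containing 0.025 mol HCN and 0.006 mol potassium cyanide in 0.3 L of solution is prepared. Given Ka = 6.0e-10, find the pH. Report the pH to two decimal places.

pH = 8.60

pKa = −log(6.0 × 10^-10) = 9.222
Henderson–Hasselbalch: pH = pKa + log([CN-]/[HCN]) = 9.222 + log(0.006/0.025)
pH = 9.222 + (-0.620) = 8.60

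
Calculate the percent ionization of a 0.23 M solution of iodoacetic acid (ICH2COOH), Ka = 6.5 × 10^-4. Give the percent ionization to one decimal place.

5.2%

ICH2COOH ⇌ ICH2COO- + H+; let x = [H+] at equilibrium.
Solve x² + 0.00065x − 0.00015 = 0 → x = 1.19 × 10^-2 M
Fraction ionized = 1.19 × 10^-2 / 0.23 = 0.0517 → 5.2%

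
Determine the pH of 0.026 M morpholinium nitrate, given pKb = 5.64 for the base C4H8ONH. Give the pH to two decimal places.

C4H8ONH2+ is the conjugate acid of the weak base C4H8ONH.
Kb = 10^(−5.64) = 2.29 × 10^-6
Ka = Kw/Kb = 1.0×10^-14 / 2.29 × 10^-6 = 4.37 × 10^-9
From the ICE table, Ka = x²/(0.026 − x) = 4.37 × 10^-9.
Neglecting x in the denominator: x = √(4.37 × 10^-9 × 0.026) = 1.07 × 10^-5 M
(x/C₀ = 0.041% < 5%, so the approximation holds.)
pH = −log[H+] = −log(1.07 × 10^-5) = 4.97

pH = 4.97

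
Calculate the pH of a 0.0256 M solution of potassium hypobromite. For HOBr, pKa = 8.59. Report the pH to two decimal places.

pH = 10.50

OBr- is the conjugate base of the weak acid HOBr.
Ka = 10^(−8.59) = 2.57 × 10^-9
Kb = Kw/Ka = 1.0×10^-14 / 2.57 × 10^-9 = 3.89 × 10^-6
From the ICE table, Kb = [OH-]²/(0.0256 − [OH-]) = 3.89 × 10^-6.
Neglecting [OH-] in the denominator: [OH-] = √(3.89 × 10^-6 × 0.0256) = 3.16 × 10^-4 M
([OH-]/C₀ = 1.2% < 5%, so the approximation holds.)
pOH = 3.50, so pH = 14.00 − pOH = 10.50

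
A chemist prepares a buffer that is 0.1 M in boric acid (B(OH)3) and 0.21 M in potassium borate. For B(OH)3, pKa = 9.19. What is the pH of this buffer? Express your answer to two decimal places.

Henderson–Hasselbalch: pH = pKa + log([B(OH)4-]/[B(OH)3]) = 9.19 + log(0.21/0.1)
pH = 9.19 + (+0.322) = 9.51

pH = 9.51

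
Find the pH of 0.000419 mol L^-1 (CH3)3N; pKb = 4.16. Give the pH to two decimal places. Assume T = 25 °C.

pH = 10.14

(CH3)3N + H2O ⇌ (CH3)3NH+ + OH-
Kb = 10^(−4.16) = 6.92 × 10^-5
Kb = [OH-]²/(0.000419 − [OH-]) = 6.92 × 10^-5
Here C₀/Kb ≈ 6.05, so the small-[OH-] approximation fails. Use the quadratic:
[OH-] = [−6.92e-05 + √(6.92e-05² + 1.16e-07)]/2 = 1.39 × 10^-4 M
pOH = 3.86, so pH = 14.00 − pOH = 10.14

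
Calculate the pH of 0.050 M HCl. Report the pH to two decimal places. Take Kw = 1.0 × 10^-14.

HCl is a strong acid and dissociates completely, so [H+] = 0.050 M.
pH = -log(0.05) = 1.30

pH = 1.30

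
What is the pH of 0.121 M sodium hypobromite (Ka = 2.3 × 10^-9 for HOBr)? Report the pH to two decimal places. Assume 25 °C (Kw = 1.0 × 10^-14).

pH = 10.86

OBr- is the conjugate base of the weak acid HOBr.
Kb = Kw/Ka = 1.0×10^-14 / 2.3 × 10^-9 = 4.35 × 10^-6
From the ICE table, Kb = [OH-]²/(0.121 − [OH-]) = 4.35 × 10^-6.
Since Kb ≪ C₀, [OH-] ≈ √(Kb·C₀) = 7.25 × 10^-4 M.
Check: 0.6% ionized — well under 5%, approximation valid.
pOH = 3.14, so pH = 14.00 − pOH = 10.86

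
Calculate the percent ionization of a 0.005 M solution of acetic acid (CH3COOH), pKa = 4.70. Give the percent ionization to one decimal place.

6.1%

CH3COOH ⇌ CH3COO- + H+; let x = [H+] at equilibrium.
Ka = 10^(−4.70) = 2.00 × 10^-5
Solve x² + 2e-05x − 1e-07 = 0 → x = 3.06 × 10^-4 M
% ionization = x/C₀ × 100% = 3.06 × 10^-4/0.005 × 100% = 6.1%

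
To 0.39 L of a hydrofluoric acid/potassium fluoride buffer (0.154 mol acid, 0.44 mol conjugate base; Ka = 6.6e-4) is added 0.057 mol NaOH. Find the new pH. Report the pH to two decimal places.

After neutralization: n(HF) = 0.097 mol, n(F-) = 0.497 mol.
pKa = −log(6.6 × 10^-4) = 3.180
pH = pKa + log([A⁻]/[HA]) = 3.180 + log(0.497/0.097) = 3.180 +0.710

pH = 3.89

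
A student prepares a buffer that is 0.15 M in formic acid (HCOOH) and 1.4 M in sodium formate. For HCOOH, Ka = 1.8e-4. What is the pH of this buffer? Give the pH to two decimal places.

pH = 4.71

pKa = −log(1.8 × 10^-4) = 3.745
Using pH = pKa + log([base]/[acid]) with [base]/[acid] = 1.4/0.15:
pH = 3.745 + (+0.970) = 4.71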